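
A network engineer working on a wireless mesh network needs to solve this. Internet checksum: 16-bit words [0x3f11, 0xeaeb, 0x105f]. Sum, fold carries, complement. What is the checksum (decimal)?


Given words: [0x3f11, 0xeaeb, 0x105f]
Step 1: Sum all words
Raw sum = 16145 + 60139 + 4191 = 80475
Step 2: Fold carry: (14939 + 1) = 14940
One's complement = ~14940 & 0xFFFF = 50595

50595


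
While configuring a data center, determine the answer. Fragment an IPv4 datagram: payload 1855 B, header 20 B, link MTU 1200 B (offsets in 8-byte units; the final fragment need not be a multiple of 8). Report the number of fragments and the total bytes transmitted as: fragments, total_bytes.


Max data per non-final fragment = floor((MTU - header)/8)*8 = floor((1200 - 20)/8)*8 = floor(1180/8)*8 = 1176 B
Final fragment needs no 8-byte alignment: it can carry up to MTU - header = 1180 B
Non-final fragments needed = ceil((payload - 1180) / 1176) = ceil(675/1176) = ceil(0.5740) = 1
Number of fragments = 1 + 1 = 2
Fragment sizes (data): 1 * 1176 B + 679 B (last, 679 <= 1180 OK)
Total bytes sent = payload + n_frags * header = 1855 + 2*20 = 1855 + 40 = 1895 B

2, 1895


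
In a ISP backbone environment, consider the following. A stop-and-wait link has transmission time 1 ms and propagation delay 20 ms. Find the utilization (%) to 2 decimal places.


Given: Ttrans = 1 ms, Tprop = 20 ms
RTT = 2 * Tprop = 2 * 20 = 40 ms
U = Ttrans / (Ttrans + RTT)
U = 1 / (1 + 40)
U = 1 / 41 = 0.02439
U% = 2.44%

2.44


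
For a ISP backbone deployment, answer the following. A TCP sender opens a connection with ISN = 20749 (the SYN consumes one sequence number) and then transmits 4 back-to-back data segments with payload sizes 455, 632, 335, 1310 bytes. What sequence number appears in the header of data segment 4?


The SYN occupies sequence number ISN = 20749, so the first data byte is ISN + 1 = 20750.
SEQ of data segment i = (ISN + 1) + sum of payload sizes of segments 1..i-1.
Segment 1: SEQ = 20750, payload = 455 bytes
Segment 2: SEQ = 21205, payload = 632 bytes
Segment 3: SEQ = 21837, payload = 335 bytes
Segment 4: SEQ = 22172, payload = 1310 bytes
SEQ of segment 4 = 20750 + 455 + 632 + 335 = 22172

22172


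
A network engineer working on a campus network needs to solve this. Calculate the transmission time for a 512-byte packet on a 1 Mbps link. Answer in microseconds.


Given: packet = 512 bytes, bandwidth = 1 Mbps
Packet in bits = 512 * 8 = 4096 bits
Bandwidth = 1 * 10^6 = 1000000 bps
Time = 4096 / 1000000 seconds
Time in us = 4096 * 10^6 / 1000000 = 4096

4096


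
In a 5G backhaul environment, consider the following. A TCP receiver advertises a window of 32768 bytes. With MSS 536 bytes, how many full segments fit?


Given: RWND = 32768 bytes, MSS = 536 bytes
Full segments = floor(RWND / MSS)
Full segments = floor(32768 / 536)
Full segments = floor(61.1343) = 61

61


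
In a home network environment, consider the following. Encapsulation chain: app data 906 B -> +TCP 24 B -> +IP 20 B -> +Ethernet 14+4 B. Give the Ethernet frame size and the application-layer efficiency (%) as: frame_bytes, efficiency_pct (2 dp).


TCP segment = 906 + 24 = 930 B
IP packet = 930 + 20 = 950 B
Ethernet frame = 950 + 14 + 4 = 968 B
Efficiency = app / frame = 906 / 968 = 0.935950 = 93.5950% -> 93.60% (2 dp)

968, 93.60


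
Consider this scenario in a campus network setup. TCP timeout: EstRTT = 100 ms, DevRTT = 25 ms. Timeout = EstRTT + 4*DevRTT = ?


Given: EstRTT = 100 ms, DevRTT = 25 ms
Timeout = EstRTT + 4 * DevRTT
4 * DevRTT = 4 * 25 = 100
Timeout = 100 + 100 = 200 ms

200


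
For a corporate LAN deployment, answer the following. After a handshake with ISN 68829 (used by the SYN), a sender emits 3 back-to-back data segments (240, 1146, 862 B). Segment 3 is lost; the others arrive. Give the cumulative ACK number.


SYN uses sequence number 68829; first data byte = ISN + 1 = 68830.
Segment 1: SEQ = 68830, len = 240 B, covers [68830, 69069]
Segment 2: SEQ = 69070, len = 1146 B, covers [69070, 70215]
Segment 3: SEQ = 70216, len = 862 B, covers [70216, 71077] [LOST]
In-order data received: bytes [68830, 70215] (segments 1..2).
Segment 3 missing -> gap begins at byte 70216.
Cumulative ACK = next expected in-order byte = 68830 + 240 + 1146 = 70216

70216


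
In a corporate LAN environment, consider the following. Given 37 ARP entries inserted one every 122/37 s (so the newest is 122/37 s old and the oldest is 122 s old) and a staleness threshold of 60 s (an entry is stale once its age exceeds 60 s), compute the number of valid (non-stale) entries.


Ages are k * 122/37 s for k = 1..37 (spacing = 3.2973 s).
Entry k is valid iff k * 122/37 <= 60 iff k <= 37 * 60 / 122 = 18.1967
n_valid = floor(18.1967) = 18
(n_stale = 37 - 18 = 19)

18


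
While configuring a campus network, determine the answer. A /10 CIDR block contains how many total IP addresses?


Given: CIDR prefix /10
Host bits = 32 - 10 = 22
Total addresses = 2^22 = 4194304

4194304


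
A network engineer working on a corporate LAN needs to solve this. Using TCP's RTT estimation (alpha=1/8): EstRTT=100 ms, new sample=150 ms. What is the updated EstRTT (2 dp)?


Given: EstRTT = 100 ms, SampleRTT = 150 ms, alpha = 1/8
New EstRTT = (1 - alpha) * EstRTT + alpha * SampleRTT
(7/8) * 100 = 87.5
(1/8) * 150 = 18.75
New EstRTT = 87.5 + 18.75 = 106.25 ms -> 106.25 ms (2 dp)

106.25


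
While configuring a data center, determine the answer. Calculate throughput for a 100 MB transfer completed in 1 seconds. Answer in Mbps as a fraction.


Given: file = 100 MB, time = 1 s
File in Mb = 100 * 8 = 800 Mb
Throughput = 800 / 1 Mbps
Throughput = 800 Mbps

800


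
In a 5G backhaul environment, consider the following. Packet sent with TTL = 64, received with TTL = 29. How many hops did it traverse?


Given: initial TTL = 64, received TTL = 29
Hops = initial TTL - received TTL
Hops = 64 - 29 = 35

35


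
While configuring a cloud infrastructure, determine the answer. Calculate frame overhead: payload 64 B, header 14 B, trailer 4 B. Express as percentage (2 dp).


Given: payload = 64 B, header = 14 B, trailer = 4 B
Overhead bytes = header + trailer = 14 + 4 = 18
Total frame = payload + overhead = 64 + 18 = 82
Overhead % = 18 / 82 * 100 = 21.9512% -> 21.95% (2 dp)

21.95


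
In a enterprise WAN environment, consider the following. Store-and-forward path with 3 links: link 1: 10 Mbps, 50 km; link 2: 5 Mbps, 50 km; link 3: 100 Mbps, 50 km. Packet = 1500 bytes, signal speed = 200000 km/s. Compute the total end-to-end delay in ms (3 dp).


Packet = 1500 bytes = 12000 bits. Store-and-forward: sum (t_trans + t_prop) per link.
Link 1: t_trans = 12000/(10*10^6) s = 1.2000 ms; t_prop = 50/200000 s = 0.2500 ms; subtotal = 1.4500 ms
Link 2: t_trans = 12000/(5*10^6) s = 2.4000 ms; t_prop = 50/200000 s = 0.2500 ms; subtotal = 2.6500 ms
Link 3: t_trans = 12000/(100*10^6) s = 0.1200 ms; t_prop = 50/200000 s = 0.2500 ms; subtotal = 0.3700 ms
End-to-end = 1.4500 + 2.6500 + 0.3700 = 4.4700 ms -> 4.470 ms (3 dp)

4.470


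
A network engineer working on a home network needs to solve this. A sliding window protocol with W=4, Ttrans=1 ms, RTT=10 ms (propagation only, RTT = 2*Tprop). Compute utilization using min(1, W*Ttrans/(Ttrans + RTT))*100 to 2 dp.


Given: W = 4, Ttrans = 1 ms, RTT = 10 ms (= 2 * Tprop, Tprop = 5 ms)
Cycle time = Ttrans + RTT = 1 + 10 = 11 ms (first packet sent until its ACK returns)
W * Ttrans = 4 * 1 = 4 ms of sending per cycle
W * Ttrans / (Ttrans + RTT) = 4 / 11 = 0.363636
U = min(1, 0.363636) = 0.363636
U% = 36.36%

36.36


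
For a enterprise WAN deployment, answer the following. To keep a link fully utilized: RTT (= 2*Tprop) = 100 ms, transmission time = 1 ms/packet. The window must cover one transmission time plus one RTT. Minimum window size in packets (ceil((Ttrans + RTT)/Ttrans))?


Given: Ttrans = 1 ms, RTT = 100 ms (= 2 * Tprop, Tprop = 50 ms)
Time until first ACK returns = Ttrans + RTT = 1 + 100 = 101 ms
Need W * Ttrans >= Ttrans + RTT  ->  W >= (Ttrans + RTT) / Ttrans
(Ttrans + RTT) / Ttrans = 101 / 1 = 101
W_min = ceil(101) = 101

101


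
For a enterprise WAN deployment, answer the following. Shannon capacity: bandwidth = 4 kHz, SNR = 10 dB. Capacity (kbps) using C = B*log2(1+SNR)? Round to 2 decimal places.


Given: B = 4 kHz, SNR = 10 dB
SNR linear = 10^(10/10) = 10
1 + SNR = 11
log2(11) = 3.4594316186
C = 4 * 1000 * 3.4594316186 = 13837.7265 bps
C = 13.837726 kbps -> 13.84 kbps (2 dp)

13.84


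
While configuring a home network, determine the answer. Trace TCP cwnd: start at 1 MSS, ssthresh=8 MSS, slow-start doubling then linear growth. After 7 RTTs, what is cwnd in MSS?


RTT 0: cwnd = 1 MSS (initial)
RTT 1: cwnd = 2 MSS (slow start, doubled)
RTT 2: cwnd = 4 MSS (slow start, doubled)
RTT 3: cwnd = 8 MSS (slow start, doubled)
RTT 4: cwnd = 9 MSS (congestion avoidance, +1)
RTT 5: cwnd = 10 MSS (congestion avoidance, +1)
RTT 6: cwnd = 11 MSS (congestion avoidance, +1)
RTT 7: cwnd = 12 MSS (congestion avoidance, +1)

12


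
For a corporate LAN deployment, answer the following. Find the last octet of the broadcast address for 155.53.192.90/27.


Given: IP = 155.53.192.90, prefix = /27
Host bits = 32 - 27 = 5
Network last octet = 90 AND mask = 64
Host part size = 2^5 - 1 = 31
Broadcast last octet = 64 OR 31 = 95

95


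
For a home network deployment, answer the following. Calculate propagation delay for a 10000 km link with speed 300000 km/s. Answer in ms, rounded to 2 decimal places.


Given: distance = 10000 km, speed = 300000 km/s
Delay = distance / speed = 10000 / 300000 seconds
Delay in ms = 10000 * 1000 / 300000
Delay = 33.3333 ms
Rounded to 2 dp = 33.33 ms

33.33


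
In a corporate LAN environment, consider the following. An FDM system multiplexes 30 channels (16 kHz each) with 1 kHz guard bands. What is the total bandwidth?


Given: 30 channels, 16 kHz each, guard = 1 kHz
Channel bandwidth = 30 * 16 = 480 kHz
Guard bands = 29 gaps * 1 kHz = 29 kHz
Total = 480 + 29 = 509 kHz

509


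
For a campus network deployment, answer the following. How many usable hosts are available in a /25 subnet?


Given: subnet mask /25
Host bits = 32 - 25 = 7
Total addresses = 2^7 = 128
Usable hosts = 128 - 2 (network + broadcast) = 126

126


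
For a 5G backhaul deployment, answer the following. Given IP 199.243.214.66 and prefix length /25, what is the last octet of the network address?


Given: IP = 199.243.214.66, prefix = /25
Subnet mask = 255.255.255.128
Last octet of IP: 66
Last octet of mask: 128
Network last octet = 66 AND 128 = 0

0


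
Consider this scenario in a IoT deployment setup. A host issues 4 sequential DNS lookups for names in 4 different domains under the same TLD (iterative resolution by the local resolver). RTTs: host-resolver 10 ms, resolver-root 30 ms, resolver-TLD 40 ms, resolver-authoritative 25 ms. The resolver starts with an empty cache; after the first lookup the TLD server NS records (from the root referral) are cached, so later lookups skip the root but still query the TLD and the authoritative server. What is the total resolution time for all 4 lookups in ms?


Lookup 1 (cold cache): local + root + TLD + auth = 10 + 30 + 40 + 25 = 105 ms
Lookups 2..4 (TLD NS cached -> skip root; new domain -> still ask TLD and auth): local + TLD + auth = 10 + 40 + 25 = 75 ms each
Remaining 3 lookups: 3 * 75 = 225 ms
Total = 105 + 225 = 330 ms

330


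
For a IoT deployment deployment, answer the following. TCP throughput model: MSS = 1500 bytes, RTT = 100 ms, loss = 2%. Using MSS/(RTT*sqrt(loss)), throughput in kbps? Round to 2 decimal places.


Given: MSS = 1500 bytes, RTT = 100 ms, loss = 2%
RTT in seconds = 100 / 1000 = 0.1
Loss rate = 2% = 0.02
sqrt(loss) = sqrt(0.02) = 0.141421356237
Throughput (bytes/s) = 1500 / (0.1 * 0.141421356237) = 106066.0172
Throughput (kbps) = 106066.0172 * 8 / 1000 = 848.528137 -> 848.53 kbps (2 dp)

848.53


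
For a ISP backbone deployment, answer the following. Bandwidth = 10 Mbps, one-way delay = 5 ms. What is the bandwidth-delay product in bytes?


Given: bandwidth = 10 Mbps, delay = 5 ms
BDP in bits = 10 * 10^6 * 5 / 1000
BDP in bits = 50000
BDP in bytes = 50000 / 8 = 6250

6250


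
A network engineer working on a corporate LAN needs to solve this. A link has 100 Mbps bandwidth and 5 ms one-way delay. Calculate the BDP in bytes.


Given: bandwidth = 100 Mbps, delay = 5 ms
BDP in bits = 100 * 10^6 * 5 / 1000
BDP in bits = 500000
BDP in bytes = 500000 / 8 = 62500

62500


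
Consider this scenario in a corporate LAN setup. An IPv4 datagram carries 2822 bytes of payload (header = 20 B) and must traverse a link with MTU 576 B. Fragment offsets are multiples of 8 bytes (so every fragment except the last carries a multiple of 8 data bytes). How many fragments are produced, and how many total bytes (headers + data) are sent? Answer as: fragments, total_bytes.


Max data per non-final fragment = floor((MTU - header)/8)*8 = floor((576 - 20)/8)*8 = floor(556/8)*8 = 552 B
Final fragment needs no 8-byte alignment: it can carry up to MTU - header = 556 B
Non-final fragments needed = ceil((payload - 556) / 552) = ceil(2266/552) = ceil(4.1051) = 5
Number of fragments = 5 + 1 = 6
Fragment sizes (data): 5 * 552 B + 62 B (last, 62 <= 556 OK)
Total bytes sent = payload + n_frags * header = 2822 + 6*20 = 2822 + 120 = 2942 B

6, 2942


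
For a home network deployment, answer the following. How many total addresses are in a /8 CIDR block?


Given: CIDR prefix /8
Host bits = 32 - 8 = 24
Total addresses = 2^24 = 16777216

16777216


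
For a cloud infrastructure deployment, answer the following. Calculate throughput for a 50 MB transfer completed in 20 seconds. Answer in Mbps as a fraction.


Given: file = 50 MB, time = 20 s
File in Mb = 50 * 8 = 400 Mb
Throughput = 400 / 20 Mbps
Throughput = 20 Mbps

20


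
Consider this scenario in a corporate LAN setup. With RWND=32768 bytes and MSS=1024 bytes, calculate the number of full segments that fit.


Given: RWND = 32768 bytes, MSS = 1024 bytes
Full segments = floor(RWND / MSS)
Full segments = floor(32768 / 1024)
Full segments = floor(32.0) = 32

32


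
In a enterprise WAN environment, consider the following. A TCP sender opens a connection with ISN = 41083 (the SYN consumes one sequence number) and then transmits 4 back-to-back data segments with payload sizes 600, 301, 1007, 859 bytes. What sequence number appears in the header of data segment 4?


The SYN occupies sequence number ISN = 41083, so the first data byte is ISN + 1 = 41084.
SEQ of data segment i = (ISN + 1) + sum of payload sizes of segments 1..i-1.
Segment 1: SEQ = 41084, payload = 600 bytes
Segment 2: SEQ = 41684, payload = 301 bytes
Segment 3: SEQ = 41985, payload = 1007 bytes
Segment 4: SEQ = 42992, payload = 859 bytes
SEQ of segment 4 = 41084 + 600 + 301 + 1007 = 42992

42992


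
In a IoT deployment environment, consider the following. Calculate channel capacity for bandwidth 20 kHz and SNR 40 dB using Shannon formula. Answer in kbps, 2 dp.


Given: B = 20 kHz, SNR = 40 dB
SNR linear = 10^(40/10) = 10000
1 + SNR = 10001
log2(10001) = 13.2878566418
C = 20 * 1000 * 13.2878566418 = 265757.1328 bps
C = 265.757133 kbps -> 265.76 kbps (2 dp)

265.76


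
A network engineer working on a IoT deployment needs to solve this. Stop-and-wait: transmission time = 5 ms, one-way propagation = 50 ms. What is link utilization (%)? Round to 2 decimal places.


Given: Ttrans = 5 ms, Tprop = 50 ms
RTT = 2 * Tprop = 2 * 50 = 100 ms
U = Ttrans / (Ttrans + RTT)
U = 5 / (5 + 100)
U = 5 / 105 = 0.047619
U% = 4.76%

4.76


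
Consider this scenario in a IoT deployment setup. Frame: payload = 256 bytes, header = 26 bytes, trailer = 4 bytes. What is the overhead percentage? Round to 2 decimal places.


Given: payload = 256 B, header = 26 B, trailer = 4 B
Overhead bytes = header + trailer = 26 + 4 = 30
Total frame = payload + overhead = 256 + 30 = 286
Overhead % = 30 / 286 * 100 = 10.4895% -> 10.49% (2 dp)

10.49


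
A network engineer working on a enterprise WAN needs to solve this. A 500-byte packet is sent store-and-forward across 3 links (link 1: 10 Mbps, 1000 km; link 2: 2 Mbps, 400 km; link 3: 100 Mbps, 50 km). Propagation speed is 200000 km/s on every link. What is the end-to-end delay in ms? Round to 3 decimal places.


Packet = 500 bytes = 4000 bits. Store-and-forward: sum (t_trans + t_prop) per link.
Link 1: t_trans = 4000/(10*10^6) s = 0.4000 ms; t_prop = 1000/200000 s = 5.0000 ms; subtotal = 5.4000 ms
Link 2: t_trans = 4000/(2*10^6) s = 2.0000 ms; t_prop = 400/200000 s = 2.0000 ms; subtotal = 4.0000 ms
Link 3: t_trans = 4000/(100*10^6) s = 0.0400 ms; t_prop = 50/200000 s = 0.2500 ms; subtotal = 0.2900 ms
End-to-end = 5.4000 + 4.0000 + 0.2900 = 9.6900 ms -> 9.690 ms (3 dp)

9.690


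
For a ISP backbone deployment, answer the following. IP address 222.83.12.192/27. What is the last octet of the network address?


Given: IP = 222.83.12.192, prefix = /27
Subnet mask = 255.255.255.224
Last octet of IP: 192
Last octet of mask: 224
Network last octet = 192 AND 224 = 192

192


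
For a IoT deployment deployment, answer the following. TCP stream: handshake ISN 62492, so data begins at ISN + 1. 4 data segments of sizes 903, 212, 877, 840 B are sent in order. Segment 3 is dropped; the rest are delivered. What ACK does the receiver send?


SYN uses sequence number 62492; first data byte = ISN + 1 = 62493.
Segment 1: SEQ = 62493, len = 903 B, covers [62493, 63395]
Segment 2: SEQ = 63396, len = 212 B, covers [63396, 63607]
Segment 3: SEQ = 63608, len = 877 B, covers [63608, 64484] [LOST]
Segment 4: SEQ = 64485, len = 840 B, covers [64485, 65324]
In-order data received: bytes [62493, 63607] (segments 1..2).
Segment 3 missing -> gap begins at byte 63608; later segments buffered out of order.
Cumulative ACK = next expected in-order byte = 62493 + 903 + 212 = 63608

63608


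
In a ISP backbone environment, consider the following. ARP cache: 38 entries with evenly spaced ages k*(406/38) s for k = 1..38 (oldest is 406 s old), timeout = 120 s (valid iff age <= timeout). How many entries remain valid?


Ages are k * 406/38 s for k = 1..38 (spacing = 10.6842 s).
Entry k is valid iff k * 406/38 <= 120 iff k <= 38 * 120 / 406 = 11.2315
n_valid = floor(11.2315) = 11
(n_stale = 38 - 11 = 27)

11


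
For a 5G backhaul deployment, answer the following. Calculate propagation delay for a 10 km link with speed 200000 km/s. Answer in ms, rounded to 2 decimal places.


Given: distance = 10 km, speed = 200000 km/s
Delay = distance / speed = 10 / 200000 seconds
Delay in ms = 10 * 1000 / 200000
Delay = 0.0500 ms
Rounded to 2 dp = 0.05 ms

0.05


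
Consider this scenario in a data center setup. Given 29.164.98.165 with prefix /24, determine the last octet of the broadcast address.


Given: IP = 29.164.98.165, prefix = /24
Host bits = 32 - 24 = 8
Network last octet = 165 AND mask = 0
Host part size = 2^8 - 1 = 255
Broadcast last octet = 0 OR 255 = 255

255


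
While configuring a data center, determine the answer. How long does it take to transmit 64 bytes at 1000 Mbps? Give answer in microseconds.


Given: packet = 64 bytes, bandwidth = 1000 Mbps
Packet in bits = 64 * 8 = 512 bits
Bandwidth = 1000 * 10^6 = 1000000000 bps
Time = 512 / 1000000000 seconds
Time in us = 512 * 10^6 / 1000000000 = 0.512

0.512


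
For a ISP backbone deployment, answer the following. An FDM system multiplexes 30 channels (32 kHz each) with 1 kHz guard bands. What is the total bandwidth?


Given: 30 channels, 32 kHz each, guard = 1 kHz
Channel bandwidth = 30 * 32 = 960 kHz
Guard bands = 29 gaps * 1 kHz = 29 kHz
Total = 960 + 29 = 989 kHz

989


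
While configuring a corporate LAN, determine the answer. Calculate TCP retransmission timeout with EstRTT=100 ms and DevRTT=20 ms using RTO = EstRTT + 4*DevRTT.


Given: EstRTT = 100 ms, DevRTT = 20 ms
Timeout = EstRTT + 4 * DevRTT
4 * DevRTT = 4 * 20 = 80
Timeout = 100 + 80 = 180 ms

180


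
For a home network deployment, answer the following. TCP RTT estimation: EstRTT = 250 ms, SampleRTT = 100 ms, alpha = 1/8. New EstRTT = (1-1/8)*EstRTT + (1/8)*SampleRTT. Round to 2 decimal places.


Given: EstRTT = 250 ms, SampleRTT = 100 ms, alpha = 1/8
New EstRTT = (1 - alpha) * EstRTT + alpha * SampleRTT
(7/8) * 250 = 218.75
(1/8) * 100 = 12.5
New EstRTT = 218.75 + 12.5 = 231.25 ms -> 231.25 ms (2 dp)

231.25


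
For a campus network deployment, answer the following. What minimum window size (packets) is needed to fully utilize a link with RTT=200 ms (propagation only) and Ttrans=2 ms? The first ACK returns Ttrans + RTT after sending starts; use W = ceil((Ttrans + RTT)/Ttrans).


Given: Ttrans = 2 ms, RTT = 200 ms (= 2 * Tprop, Tprop = 100 ms)
Time until first ACK returns = Ttrans + RTT = 2 + 200 = 202 ms
Need W * Ttrans >= Ttrans + RTT  ->  W >= (Ttrans + RTT) / Ttrans
(Ttrans + RTT) / Ttrans = 202 / 2 = 101
W_min = ceil(101) = 101

101


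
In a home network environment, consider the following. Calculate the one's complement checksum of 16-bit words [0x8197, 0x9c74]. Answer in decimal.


Given words: [0x8197, 0x9c74]
Step 1: Sum all words
Raw sum = 33175 + 40052 = 73227
Step 2: Fold carry: (7691 + 1) = 7692
One's complement = ~7692 & 0xFFFF = 57843

57843


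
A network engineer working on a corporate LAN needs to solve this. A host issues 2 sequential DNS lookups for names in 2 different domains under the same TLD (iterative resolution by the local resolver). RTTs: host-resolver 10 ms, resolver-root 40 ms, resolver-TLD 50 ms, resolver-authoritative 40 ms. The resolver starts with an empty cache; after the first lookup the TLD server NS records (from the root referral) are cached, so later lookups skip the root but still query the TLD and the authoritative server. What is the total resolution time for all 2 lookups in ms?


Lookup 1 (cold cache): local + root + TLD + auth = 10 + 40 + 50 + 40 = 140 ms
Lookups 2..2 (TLD NS cached -> skip root; new domain -> still ask TLD and auth): local + TLD + auth = 10 + 50 + 40 = 100 ms each
Remaining 1 lookups: 1 * 100 = 100 ms
Total = 140 + 100 = 240 ms

240


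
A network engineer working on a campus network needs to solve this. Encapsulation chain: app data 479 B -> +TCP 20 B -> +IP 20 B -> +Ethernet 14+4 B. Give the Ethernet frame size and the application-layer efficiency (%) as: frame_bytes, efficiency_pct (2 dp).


TCP segment = 479 + 20 = 499 B
IP packet = 499 + 20 = 519 B
Ethernet frame = 519 + 14 + 4 = 537 B
Efficiency = app / frame = 479 / 537 = 0.891993 = 89.1993% -> 89.20% (2 dp)

537, 89.20


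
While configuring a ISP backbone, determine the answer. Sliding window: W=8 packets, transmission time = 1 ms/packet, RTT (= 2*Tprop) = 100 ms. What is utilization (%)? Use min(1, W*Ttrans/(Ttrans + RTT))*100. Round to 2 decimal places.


Given: W = 8, Ttrans = 1 ms, RTT = 100 ms (= 2 * Tprop, Tprop = 50 ms)
Cycle time = Ttrans + RTT = 1 + 100 = 101 ms (first packet sent until its ACK returns)
W * Ttrans = 8 * 1 = 8 ms of sending per cycle
W * Ttrans / (Ttrans + RTT) = 8 / 101 = 0.079208
U = min(1, 0.079208) = 0.079208
U% = 7.92%

7.92


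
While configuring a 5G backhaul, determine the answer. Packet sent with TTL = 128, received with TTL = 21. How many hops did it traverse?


Given: initial TTL = 128, received TTL = 21
Hops = initial TTL - received TTL
Hops = 128 - 21 = 107

107


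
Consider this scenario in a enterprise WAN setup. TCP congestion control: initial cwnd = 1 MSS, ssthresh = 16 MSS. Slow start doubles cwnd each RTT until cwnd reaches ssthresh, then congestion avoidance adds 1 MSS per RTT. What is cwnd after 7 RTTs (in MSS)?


RTT 0: cwnd = 1 MSS (initial)
RTT 1: cwnd = 2 MSS (slow start, doubled)
RTT 2: cwnd = 4 MSS (slow start, doubled)
RTT 3: cwnd = 8 MSS (slow start, doubled)
RTT 4: cwnd = 16 MSS (slow start, doubled)
RTT 5: cwnd = 17 MSS (congestion avoidance, +1)
RTT 6: cwnd = 18 MSS (congestion avoidance, +1)
RTT 7: cwnd = 19 MSS (congestion avoidance, +1)

19


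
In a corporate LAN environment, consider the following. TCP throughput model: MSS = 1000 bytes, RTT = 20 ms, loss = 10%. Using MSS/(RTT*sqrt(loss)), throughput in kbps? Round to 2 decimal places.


Given: MSS = 1000 bytes, RTT = 20 ms, loss = 10%
RTT in seconds = 20 / 1000 = 0.02
Loss rate = 10% = 0.1
sqrt(loss) = sqrt(0.1) = 0.316227766017
Throughput (bytes/s) = 1000 / (0.02 * 0.316227766017) = 158113.8830
Throughput (kbps) = 158113.8830 * 8 / 1000 = 1264.911064 -> 1264.91 kbps (2 dp)

1264.91


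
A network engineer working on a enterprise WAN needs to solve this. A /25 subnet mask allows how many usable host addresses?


Given: subnet mask /25
Host bits = 32 - 25 = 7
Total addresses = 2^7 = 128
Usable hosts = 128 - 2 (network + broadcast) = 126

126


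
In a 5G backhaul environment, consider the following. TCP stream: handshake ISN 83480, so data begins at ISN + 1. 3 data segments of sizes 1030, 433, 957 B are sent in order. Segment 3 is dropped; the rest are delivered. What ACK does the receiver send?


SYN uses sequence number 83480; first data byte = ISN + 1 = 83481.
Segment 1: SEQ = 83481, len = 1030 B, covers [83481, 84510]
Segment 2: SEQ = 84511, len = 433 B, covers [84511, 84943]
Segment 3: SEQ = 84944, len = 957 B, covers [84944, 85900] [LOST]
In-order data received: bytes [83481, 84943] (segments 1..2).
Segment 3 missing -> gap begins at byte 84944.
Cumulative ACK = next expected in-order byte = 83481 + 1030 + 433 = 84944

84944


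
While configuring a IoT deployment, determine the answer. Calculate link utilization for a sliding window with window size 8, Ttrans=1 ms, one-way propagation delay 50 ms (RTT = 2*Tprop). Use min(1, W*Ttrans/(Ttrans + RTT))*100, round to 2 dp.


Given: W = 8, Ttrans = 1 ms, RTT = 100 ms (= 2 * Tprop, Tprop = 50 ms)
Cycle time = Ttrans + RTT = 1 + 100 = 101 ms (first packet sent until its ACK returns)
W * Ttrans = 8 * 1 = 8 ms of sending per cycle
W * Ttrans / (Ttrans + RTT) = 8 / 101 = 0.079208
U = min(1, 0.079208) = 0.079208
U% = 7.92%

7.92


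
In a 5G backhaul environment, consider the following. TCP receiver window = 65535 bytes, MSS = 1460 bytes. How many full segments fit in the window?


Given: RWND = 65535 bytes, MSS = 1460 bytes
Full segments = floor(RWND / MSS)
Full segments = floor(65535 / 1460)
Full segments = floor(44.887) = 44

44


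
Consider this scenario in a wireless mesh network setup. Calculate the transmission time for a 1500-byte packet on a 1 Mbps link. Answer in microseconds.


Given: packet = 1500 bytes, bandwidth = 1 Mbps
Packet in bits = 1500 * 8 = 12000 bits
Bandwidth = 1 * 10^6 = 1000000 bps
Time = 12000 / 1000000 seconds
Time in us = 12000 * 10^6 / 1000000 = 12000

12000


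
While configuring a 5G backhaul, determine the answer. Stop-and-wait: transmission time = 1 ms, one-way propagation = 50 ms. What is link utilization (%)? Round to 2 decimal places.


Given: Ttrans = 1 ms, Tprop = 50 ms
RTT = 2 * Tprop = 2 * 50 = 100 ms
U = Ttrans / (Ttrans + RTT)
U = 1 / (1 + 100)
U = 1 / 101 = 0.009901
U% = 0.99%

0.99


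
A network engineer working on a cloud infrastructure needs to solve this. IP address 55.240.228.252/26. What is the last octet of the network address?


Given: IP = 55.240.228.252, prefix = /26
Subnet mask = 255.255.255.192
Last octet of IP: 252
Last octet of mask: 192
Network last octet = 252 AND 192 = 192

192


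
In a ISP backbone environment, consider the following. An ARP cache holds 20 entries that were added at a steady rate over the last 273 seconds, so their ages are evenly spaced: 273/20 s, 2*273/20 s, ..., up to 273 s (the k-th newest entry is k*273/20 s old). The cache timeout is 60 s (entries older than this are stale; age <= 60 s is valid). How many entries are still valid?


Ages are k * 273/20 s for k = 1..20 (spacing = 13.6500 s).
Entry k is valid iff k * 273/20 <= 60 iff k <= 20 * 60 / 273 = 4.3956
n_valid = floor(4.3956) = 4
(n_stale = 20 - 4 = 16)

4


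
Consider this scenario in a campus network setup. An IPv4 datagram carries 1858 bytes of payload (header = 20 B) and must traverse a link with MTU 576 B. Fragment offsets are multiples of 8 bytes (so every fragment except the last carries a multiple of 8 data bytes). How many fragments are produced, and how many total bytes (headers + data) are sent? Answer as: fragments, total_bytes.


Max data per non-final fragment = floor((MTU - header)/8)*8 = floor((576 - 20)/8)*8 = floor(556/8)*8 = 552 B
Final fragment needs no 8-byte alignment: it can carry up to MTU - header = 556 B
Non-final fragments needed = ceil((payload - 556) / 552) = ceil(1302/552) = ceil(2.3587) = 3
Number of fragments = 3 + 1 = 4
Fragment sizes (data): 3 * 552 B + 202 B (last, 202 <= 556 OK)
Total bytes sent = payload + n_frags * header = 1858 + 4*20 = 1858 + 80 = 1938 B

4, 1938


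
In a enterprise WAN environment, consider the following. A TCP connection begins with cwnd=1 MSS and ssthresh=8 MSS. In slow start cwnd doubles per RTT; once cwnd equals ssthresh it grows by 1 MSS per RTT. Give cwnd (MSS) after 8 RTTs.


RTT 0: cwnd = 1 MSS (initial)
RTT 1: cwnd = 2 MSS (slow start, doubled)
RTT 2: cwnd = 4 MSS (slow start, doubled)
RTT 3: cwnd = 8 MSS (slow start, doubled)
RTT 4: cwnd = 9 MSS (congestion avoidance, +1)
RTT 5: cwnd = 10 MSS (congestion avoidance, +1)
RTT 6: cwnd = 11 MSS (congestion avoidance, +1)
RTT 7: cwnd = 12 MSS (congestion avoidance, +1)
RTT 8: cwnd = 13 MSS (congestion avoidance, +1)

13


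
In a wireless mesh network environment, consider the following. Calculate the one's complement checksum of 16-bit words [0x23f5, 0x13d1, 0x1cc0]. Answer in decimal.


Given words: [0x23f5, 0x13d1, 0x1cc0]
Step 1: Sum all words
Raw sum = 9205 + 5073 + 7360 = 21638
One's complement = ~21638 & 0xFFFF = 43897

43897


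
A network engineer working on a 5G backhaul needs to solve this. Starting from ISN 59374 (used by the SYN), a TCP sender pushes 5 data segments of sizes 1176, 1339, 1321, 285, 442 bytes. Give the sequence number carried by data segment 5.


The SYN occupies sequence number ISN = 59374, so the first data byte is ISN + 1 = 59375.
SEQ of data segment i = (ISN + 1) + sum of payload sizes of segments 1..i-1.
Segment 1: SEQ = 59375, payload = 1176 bytes
Segment 2: SEQ = 60551, payload = 1339 bytes
Segment 3: SEQ = 61890, payload = 1321 bytes
Segment 4: SEQ = 63211, payload = 285 bytes
Segment 5: SEQ = 63496, payload = 442 bytes
SEQ of segment 5 = 59375 + 1176 + 1339 + 1321 + 285 = 63496

63496


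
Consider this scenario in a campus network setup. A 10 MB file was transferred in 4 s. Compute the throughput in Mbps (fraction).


Given: file = 10 MB, time = 4 s
File in Mb = 10 * 8 = 80 Mb
Throughput = 80 / 4 Mbps
Throughput = 20 Mbps

20


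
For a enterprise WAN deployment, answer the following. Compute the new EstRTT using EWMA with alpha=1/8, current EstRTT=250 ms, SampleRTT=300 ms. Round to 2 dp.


Given: EstRTT = 250 ms, SampleRTT = 300 ms, alpha = 1/8
New EstRTT = (1 - alpha) * EstRTT + alpha * SampleRTT
(7/8) * 250 = 218.75
(1/8) * 300 = 37.5
New EstRTT = 218.75 + 37.5 = 256.25 ms -> 256.25 ms (2 dp)

256.25


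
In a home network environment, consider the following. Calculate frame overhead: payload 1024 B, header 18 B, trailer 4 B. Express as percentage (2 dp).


Given: payload = 1024 B, header = 18 B, trailer = 4 B
Overhead bytes = header + trailer = 18 + 4 = 22
Total frame = payload + overhead = 1024 + 22 = 1046
Overhead % = 22 / 1046 * 100 = 2.1033% -> 2.10% (2 dp)

2.10


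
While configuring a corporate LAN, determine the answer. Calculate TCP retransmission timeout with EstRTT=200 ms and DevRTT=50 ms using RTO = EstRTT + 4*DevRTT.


Given: EstRTT = 200 ms, DevRTT = 50 ms
Timeout = EstRTT + 4 * DevRTT
4 * DevRTT = 4 * 50 = 200
Timeout = 200 + 200 = 400 ms

400


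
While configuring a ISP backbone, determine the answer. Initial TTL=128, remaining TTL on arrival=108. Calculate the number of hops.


Given: initial TTL = 128, received TTL = 108
Hops = initial TTL - received TTL
Hops = 128 - 108 = 20

20


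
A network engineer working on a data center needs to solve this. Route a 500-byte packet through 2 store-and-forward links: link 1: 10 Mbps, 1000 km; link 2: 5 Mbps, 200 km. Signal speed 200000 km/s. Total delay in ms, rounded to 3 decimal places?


Packet = 500 bytes = 4000 bits. Store-and-forward: sum (t_trans + t_prop) per link.
Link 1: t_trans = 4000/(10*10^6) s = 0.4000 ms; t_prop = 1000/200000 s = 5.0000 ms; subtotal = 5.4000 ms
Link 2: t_trans = 4000/(5*10^6) s = 0.8000 ms; t_prop = 200/200000 s = 1.0000 ms; subtotal = 1.8000 ms
End-to-end = 5.4000 + 1.8000 = 7.2000 ms -> 7.200 ms (3 dp)

7.200


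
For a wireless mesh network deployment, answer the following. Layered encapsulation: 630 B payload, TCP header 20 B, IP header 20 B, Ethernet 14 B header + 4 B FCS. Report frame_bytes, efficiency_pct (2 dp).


TCP segment = 630 + 20 = 650 B
IP packet = 650 + 20 = 670 B
Ethernet frame = 670 + 14 + 4 = 688 B
Efficiency = app / frame = 630 / 688 = 0.915698 = 91.5698% -> 91.57% (2 dp)

688, 91.57


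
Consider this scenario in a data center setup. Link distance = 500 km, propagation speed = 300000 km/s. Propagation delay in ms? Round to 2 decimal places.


Given: distance = 500 km, speed = 300000 km/s
Delay = distance / speed = 500 / 300000 seconds
Delay in ms = 500 * 1000 / 300000
Delay = 1.6667 ms
Rounded to 2 dp = 1.67 ms

1.67


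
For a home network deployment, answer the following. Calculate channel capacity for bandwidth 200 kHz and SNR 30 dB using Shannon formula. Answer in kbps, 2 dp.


Given: B = 200 kHz, SNR = 30 dB
SNR linear = 10^(30/10) = 1000
1 + SNR = 1001
log2(1001) = 9.9672262588
C = 200 * 1000 * 9.9672262588 = 1993445.2518 bps
C = 1993.445252 kbps -> 1993.45 kbps (2 dp)

1993.45


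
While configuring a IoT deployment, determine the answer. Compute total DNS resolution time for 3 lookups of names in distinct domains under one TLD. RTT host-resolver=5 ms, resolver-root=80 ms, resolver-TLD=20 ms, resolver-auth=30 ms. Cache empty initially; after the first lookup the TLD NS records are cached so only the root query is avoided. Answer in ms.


Lookup 1 (cold cache): local + root + TLD + auth = 5 + 80 + 20 + 30 = 135 ms
Lookups 2..3 (TLD NS cached -> skip root; new domain -> still ask TLD and auth): local + TLD + auth = 5 + 20 + 30 = 55 ms each
Remaining 2 lookups: 2 * 55 = 110 ms
Total = 135 + 110 = 245 ms

245


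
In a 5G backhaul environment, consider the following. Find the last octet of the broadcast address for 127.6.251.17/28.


Given: IP = 127.6.251.17, prefix = /28
Host bits = 32 - 28 = 4
Network last octet = 17 AND mask = 16
Host part size = 2^4 - 1 = 15
Broadcast last octet = 16 OR 15 = 31

31


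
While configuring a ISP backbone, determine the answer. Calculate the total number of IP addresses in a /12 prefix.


Given: CIDR prefix /12
Host bits = 32 - 12 = 20
Total addresses = 2^20 = 1048576

1048576


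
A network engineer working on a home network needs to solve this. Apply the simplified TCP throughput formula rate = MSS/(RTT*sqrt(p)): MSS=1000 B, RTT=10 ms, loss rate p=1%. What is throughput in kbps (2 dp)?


Given: MSS = 1000 bytes, RTT = 10 ms, loss = 1%
RTT in seconds = 10 / 1000 = 0.01
Loss rate = 1% = 0.01
sqrt(loss) = sqrt(0.01) = 0.1
Throughput (bytes/s) = 1000 / (0.01 * 0.1) = 1000000.0000
Throughput (kbps) = 1000000.0000 * 8 / 1000 = 8000.000000 -> 8000.00 kbps (2 dp)

8000.00


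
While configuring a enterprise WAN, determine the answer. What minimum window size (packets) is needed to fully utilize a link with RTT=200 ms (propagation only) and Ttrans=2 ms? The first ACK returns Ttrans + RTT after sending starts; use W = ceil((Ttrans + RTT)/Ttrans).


Given: Ttrans = 2 ms, RTT = 200 ms (= 2 * Tprop, Tprop = 100 ms)
Time until first ACK returns = Ttrans + RTT = 2 + 200 = 202 ms
Need W * Ttrans >= Ttrans + RTT  ->  W >= (Ttrans + RTT) / Ttrans
(Ttrans + RTT) / Ttrans = 202 / 2 = 101
W_min = ceil(101) = 101

101


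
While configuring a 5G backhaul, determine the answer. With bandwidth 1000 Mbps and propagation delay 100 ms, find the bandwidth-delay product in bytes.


Given: bandwidth = 1000 Mbps, delay = 100 ms
BDP in bits = 1000 * 10^6 * 100 / 1000
BDP in bits = 100000000
BDP in bytes = 100000000 / 8 = 12500000

12500000


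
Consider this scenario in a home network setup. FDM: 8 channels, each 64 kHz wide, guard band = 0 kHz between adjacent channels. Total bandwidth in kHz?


Given: 8 channels, 64 kHz each, guard = 0 kHz
Channel bandwidth = 8 * 64 = 512 kHz
Guard bands = 7 gaps * 0 kHz = 0 kHz
Total = 512 + 0 = 512 kHz

512


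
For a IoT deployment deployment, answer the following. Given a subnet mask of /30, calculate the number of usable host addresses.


Given: subnet mask /30
Host bits = 32 - 30 = 2
Total addresses = 2^2 = 4
Usable hosts = 4 - 2 (network + broadcast) = 2

2


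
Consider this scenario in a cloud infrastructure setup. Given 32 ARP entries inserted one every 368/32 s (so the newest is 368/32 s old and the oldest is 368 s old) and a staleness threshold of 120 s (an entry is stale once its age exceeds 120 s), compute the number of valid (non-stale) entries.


Ages are k * 368/32 s for k = 1..32 (spacing = 11.5000 s).
Entry k is valid iff k * 368/32 <= 120 iff k <= 32 * 120 / 368 = 10.4348
n_valid = floor(10.4348) = 10
(n_stale = 32 - 10 = 22)

10


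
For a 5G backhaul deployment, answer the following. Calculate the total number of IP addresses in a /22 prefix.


Given: CIDR prefix /22
Host bits = 32 - 22 = 10
Total addresses = 2^10 = 1024

1024


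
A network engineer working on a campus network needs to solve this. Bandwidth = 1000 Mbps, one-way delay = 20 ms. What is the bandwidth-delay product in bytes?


Given: bandwidth = 1000 Mbps, delay = 20 ms
BDP in bits = 1000 * 10^6 * 20 / 1000
BDP in bits = 20000000
BDP in bytes = 20000000 / 8 = 2500000

2500000


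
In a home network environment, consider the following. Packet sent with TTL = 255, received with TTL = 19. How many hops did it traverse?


Given: initial TTL = 255, received TTL = 19
Hops = initial TTL - received TTL
Hops = 255 - 19 = 236

236


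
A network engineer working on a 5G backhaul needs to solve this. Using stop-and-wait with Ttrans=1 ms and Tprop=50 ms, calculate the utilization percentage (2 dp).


Given: Ttrans = 1 ms, Tprop = 50 ms
RTT = 2 * Tprop = 2 * 50 = 100 ms
U = Ttrans / (Ttrans + RTT)
U = 1 / (1 + 100)
U = 1 / 101 = 0.009901
U% = 0.99%

0.99


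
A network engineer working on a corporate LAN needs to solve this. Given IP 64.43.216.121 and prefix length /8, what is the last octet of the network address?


Given: IP = 64.43.216.121, prefix = /8
Subnet mask = 255.0.0.0
Last octet of IP: 121
Last octet of mask: 0
Network last octet = 121 AND 0 = 0

0


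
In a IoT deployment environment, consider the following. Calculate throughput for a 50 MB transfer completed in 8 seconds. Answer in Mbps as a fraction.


Given: file = 50 MB, time = 8 s
File in Mb = 50 * 8 = 400 Mb
Throughput = 400 / 8 Mbps
Throughput = 50 Mbps

50


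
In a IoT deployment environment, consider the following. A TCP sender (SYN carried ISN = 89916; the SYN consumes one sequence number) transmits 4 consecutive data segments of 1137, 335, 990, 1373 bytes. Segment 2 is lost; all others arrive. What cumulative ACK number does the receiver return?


SYN uses sequence number 89916; first data byte = ISN + 1 = 89917.
Segment 1: SEQ = 89917, len = 1137 B, covers [89917, 91053]
Segment 2: SEQ = 91054, len = 335 B, covers [91054, 91388] [LOST]
Segment 3: SEQ = 91389, len = 990 B, covers [91389, 92378]
Segment 4: SEQ = 92379, len = 1373 B, covers [92379, 93751]
In-order data received: bytes [89917, 91053] (segments 1..1).
Segment 2 missing -> gap begins at byte 91054; later segments buffered out of order.
Cumulative ACK = next expected in-order byte = 89917 + 1137 = 91054

91054


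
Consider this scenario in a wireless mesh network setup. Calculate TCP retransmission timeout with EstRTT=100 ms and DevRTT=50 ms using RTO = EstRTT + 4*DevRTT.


Given: EstRTT = 100 ms, DevRTT = 50 ms
Timeout = EstRTT + 4 * DevRTT
4 * DevRTT = 4 * 50 = 200
Timeout = 100 + 200 = 300 ms

300
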